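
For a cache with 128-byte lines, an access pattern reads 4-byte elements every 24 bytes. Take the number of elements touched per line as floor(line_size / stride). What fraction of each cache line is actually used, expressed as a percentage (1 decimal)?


Elements per cache line = floor(128 / 24) = 5
Bytes used = 5 * 4 = 20
Utilization = 20 / 128 * 100 = 15.6%

15.6


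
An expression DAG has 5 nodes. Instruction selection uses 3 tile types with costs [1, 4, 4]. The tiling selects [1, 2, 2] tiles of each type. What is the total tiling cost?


Total cost = sum(count_i * cost_i)
= 1*1 + 2*4 + 2*4
= 17

17


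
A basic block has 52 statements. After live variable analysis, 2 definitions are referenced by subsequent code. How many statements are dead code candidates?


Dead code = total statements - live definitions
= 52 - 2 = 50

50


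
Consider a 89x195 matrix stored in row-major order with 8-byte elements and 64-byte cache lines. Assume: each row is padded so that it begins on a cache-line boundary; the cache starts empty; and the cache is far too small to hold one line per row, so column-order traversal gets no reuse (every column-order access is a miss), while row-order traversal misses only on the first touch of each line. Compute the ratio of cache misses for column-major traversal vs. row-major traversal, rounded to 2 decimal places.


Each row occupies 195 * 8 = 1560 bytes and starts on a line boundary, so it spans ceil(1560 / 64) = 25 cache lines.
Row-major traversal misses (one per line touched): 89 * ceil(195 * 8 / 64) = 2225
Column-major traversal misses (no reuse, every access misses): 89 * 195 = 17355
Ratio = 17355 / 2225 = 7.8

7.8


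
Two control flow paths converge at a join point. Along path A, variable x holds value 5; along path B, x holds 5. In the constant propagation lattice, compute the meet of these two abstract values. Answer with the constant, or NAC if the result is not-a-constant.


Meet operation: if both paths give the same constant, result is that constant; if they differ, result is NAC (not-a-constant).
Path A: 5, Path B: 5 -> equal
Result: constant -> 5

5


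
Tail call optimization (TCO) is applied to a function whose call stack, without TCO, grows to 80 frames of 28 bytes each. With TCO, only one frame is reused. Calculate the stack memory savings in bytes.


Without TCO: 80 * 28 = 2240 bytes
With TCO: reuse 1 frame = 28 bytes
Savings = 2240 - 28 = 2212

2212


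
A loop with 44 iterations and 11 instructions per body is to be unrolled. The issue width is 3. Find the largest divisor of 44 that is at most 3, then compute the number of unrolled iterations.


Largest divisor of 44 <= 3 is 2
New iterations = 44 / 2 = 22

22


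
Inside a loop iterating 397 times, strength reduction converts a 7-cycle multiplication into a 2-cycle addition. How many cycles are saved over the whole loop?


Per-iteration saving = 7 - 2 = 5
Total saved = 397 * 5 = 1985

1985


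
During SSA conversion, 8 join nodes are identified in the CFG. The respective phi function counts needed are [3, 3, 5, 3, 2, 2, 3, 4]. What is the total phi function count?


Total phi functions = sum of phi functions at each join node
= 3 + 3 + 5 + 3 + 2 + 2 + 3 + 4 = 25

25


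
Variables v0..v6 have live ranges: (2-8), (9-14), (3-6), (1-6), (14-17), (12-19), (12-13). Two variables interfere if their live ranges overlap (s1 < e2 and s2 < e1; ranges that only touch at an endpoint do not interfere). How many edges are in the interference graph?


Check all pairs for overlapping intervals.
Two intervals (s1,e1) and (s2,e2) overlap if s1 < e2 and s2 < e1.
v0 (2-8) vs v1..v6: overlaps v2, v3 -> 2
v1 (9-14) vs v2..v6: overlaps v5, v6 -> 2
v2 (3-6) vs v3..v6: overlaps v3 -> 1
v3 (1-6) vs v4..v6: overlaps none -> 0
v4 (14-17) vs v5..v6: overlaps v5 -> 1
v5 (12-19) vs v6: overlaps v6 -> 1
Total overlapping pairs = 2 + 2 + 1 + 0 + 1 + 1 = 7

7


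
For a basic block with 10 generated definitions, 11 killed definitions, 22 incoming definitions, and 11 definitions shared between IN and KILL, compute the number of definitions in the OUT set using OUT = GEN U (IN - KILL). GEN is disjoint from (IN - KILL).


IN - KILL: 22 - 11 = 11 surviving definitions
OUT = GEN + surviving = 10 + 11 = 21

21


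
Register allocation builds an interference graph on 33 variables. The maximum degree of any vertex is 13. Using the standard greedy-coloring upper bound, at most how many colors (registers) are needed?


Greedy coloring never needs more than (max_degree + 1) colors: when coloring a vertex, at most max_degree neighbors are already colored.
Upper bound = 13 + 1 = 14

14


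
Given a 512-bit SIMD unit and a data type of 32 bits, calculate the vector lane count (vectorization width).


Width = SIMD bits / data type bits
= 512 / 32 = 16

16


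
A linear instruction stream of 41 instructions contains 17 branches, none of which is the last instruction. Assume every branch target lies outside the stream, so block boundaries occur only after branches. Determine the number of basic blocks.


With no in-sequence branch targets, the leaders are the first instruction plus the instruction after each branch.
Number of basic blocks = branches + 1
= 17 + 1 = 18

18


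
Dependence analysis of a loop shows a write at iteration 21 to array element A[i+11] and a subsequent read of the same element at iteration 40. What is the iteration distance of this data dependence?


Distance = read iteration - write iteration
= 40 - 21 = 19

19


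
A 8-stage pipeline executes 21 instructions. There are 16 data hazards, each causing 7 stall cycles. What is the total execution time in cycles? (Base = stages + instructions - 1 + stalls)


Base cycles = 8 + 21 - 1 = 28
Total stalls = 16 * 7 = 112
Total = 28 + 112 = 140

140


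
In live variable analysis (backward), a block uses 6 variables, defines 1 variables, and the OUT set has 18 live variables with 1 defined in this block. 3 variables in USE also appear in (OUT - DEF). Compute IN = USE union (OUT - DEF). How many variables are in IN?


OUT - DEF: 18 - 1 = 17
|IN| = |USE| + |OUT - DEF| - |USE ∩ (OUT - DEF)| = 6 + 17 - 3 = 20

20


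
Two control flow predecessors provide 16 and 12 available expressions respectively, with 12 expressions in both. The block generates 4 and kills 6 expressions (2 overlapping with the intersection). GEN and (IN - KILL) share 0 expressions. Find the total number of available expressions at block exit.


IN = intersection of predecessors = 12
IN - KILL = 12 - 2 = 10
|OUT| = |GEN| + |IN - KILL| - |GEN ∩ (IN - KILL)| = 4 + 10 - 0 = 14

14


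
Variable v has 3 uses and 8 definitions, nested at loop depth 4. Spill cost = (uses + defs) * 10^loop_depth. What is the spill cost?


uses + defs = 3 + 8 = 11
10^4 = 10000
Spill cost = 11 * 10000 = 110000

110000


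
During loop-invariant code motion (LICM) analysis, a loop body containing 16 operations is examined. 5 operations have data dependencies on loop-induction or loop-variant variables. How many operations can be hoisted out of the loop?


Invariant candidates = total - loop-dependent
= 16 - 5 = 11

11


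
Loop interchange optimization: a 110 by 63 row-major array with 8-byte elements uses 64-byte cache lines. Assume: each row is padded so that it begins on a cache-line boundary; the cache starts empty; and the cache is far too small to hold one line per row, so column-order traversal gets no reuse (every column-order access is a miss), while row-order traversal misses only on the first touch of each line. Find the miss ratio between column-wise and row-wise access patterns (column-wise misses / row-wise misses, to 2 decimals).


Each row occupies 63 * 8 = 504 bytes and starts on a line boundary, so it spans ceil(504 / 64) = 8 cache lines.
Row-major traversal misses (one per line touched): 110 * ceil(63 * 8 / 64) = 880
Column-major traversal misses (no reuse, every access misses): 110 * 63 = 6930
Ratio = 6930 / 880 = 7.88

7.88


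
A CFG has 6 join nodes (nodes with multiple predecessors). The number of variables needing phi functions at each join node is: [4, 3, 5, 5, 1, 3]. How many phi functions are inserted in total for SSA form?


Total phi functions = sum of phi functions at each join node
= 4 + 3 + 5 + 5 + 1 + 3 = 21

21


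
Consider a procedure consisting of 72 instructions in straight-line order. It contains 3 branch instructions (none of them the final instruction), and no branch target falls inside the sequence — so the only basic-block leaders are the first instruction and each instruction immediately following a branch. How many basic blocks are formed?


With no in-sequence branch targets, the leaders are the first instruction plus the instruction after each branch.
Number of basic blocks = branches + 1
= 3 + 1 = 4

4


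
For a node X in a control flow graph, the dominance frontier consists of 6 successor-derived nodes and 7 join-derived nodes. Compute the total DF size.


DF(X) = direct successor contributions + join point contributions
= 6 + 7 = 13

13


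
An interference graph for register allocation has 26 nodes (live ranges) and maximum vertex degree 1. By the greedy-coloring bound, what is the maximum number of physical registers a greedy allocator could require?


Greedy coloring never needs more than (max_degree + 1) colors: when coloring a vertex, at most max_degree neighbors are already colored.
Upper bound = 1 + 1 = 2

2


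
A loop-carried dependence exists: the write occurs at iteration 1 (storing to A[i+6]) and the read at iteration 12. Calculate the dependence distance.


Distance = read iteration - write iteration
= 12 - 1 = 11

11


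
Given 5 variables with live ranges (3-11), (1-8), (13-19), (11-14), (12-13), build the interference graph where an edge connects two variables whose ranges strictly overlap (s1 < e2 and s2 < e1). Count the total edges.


Check all pairs for overlapping intervals.
Two intervals (s1,e1) and (s2,e2) overlap if s1 < e2 and s2 < e1.
v0 (3-11) vs v1..v4: overlaps v1 -> 1
v1 (1-8) vs v2..v4: overlaps none -> 0
v2 (13-19) vs v3..v4: overlaps v3 -> 1
v3 (11-14) vs v4: overlaps v4 -> 1
Total overlapping pairs = 1 + 0 + 1 + 1 = 3

3


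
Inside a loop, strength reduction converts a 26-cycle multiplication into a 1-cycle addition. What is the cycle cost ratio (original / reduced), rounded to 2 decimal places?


Ratio = mult_cost / add_cost = 26 / 1 = 26.0

26.0


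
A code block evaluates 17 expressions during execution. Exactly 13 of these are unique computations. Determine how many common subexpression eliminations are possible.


CSE count = total expressions - unique expressions
= 17 - 13 = 4

4


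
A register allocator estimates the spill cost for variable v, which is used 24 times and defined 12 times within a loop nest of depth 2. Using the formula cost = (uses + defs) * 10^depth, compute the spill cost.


uses + defs = 24 + 12 = 36
10^2 = 100
Spill cost = 36 * 100 = 3600

3600


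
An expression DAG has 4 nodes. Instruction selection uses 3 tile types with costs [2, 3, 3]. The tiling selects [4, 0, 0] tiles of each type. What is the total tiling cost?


Total cost = sum(count_i * cost_i)
= 4*2 + 0*3 + 0*3
= 8

8


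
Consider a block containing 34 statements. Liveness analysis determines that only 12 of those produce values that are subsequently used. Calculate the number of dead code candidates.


Dead code = total statements - live definitions
= 34 - 12 = 22

22


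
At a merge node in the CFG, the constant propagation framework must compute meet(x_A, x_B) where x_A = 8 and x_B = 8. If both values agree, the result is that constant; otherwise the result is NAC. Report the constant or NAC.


Meet operation: if both paths give the same constant, result is that constant; if they differ, result is NAC (not-a-constant).
Path A: 8, Path B: 8 -> equal
Result: constant -> 8

8


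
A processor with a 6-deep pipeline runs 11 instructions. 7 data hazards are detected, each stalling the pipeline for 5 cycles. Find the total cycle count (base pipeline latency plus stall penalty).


Base cycles = 6 + 11 - 1 = 16
Total stalls = 7 * 5 = 35
Total = 16 + 35 = 51

51


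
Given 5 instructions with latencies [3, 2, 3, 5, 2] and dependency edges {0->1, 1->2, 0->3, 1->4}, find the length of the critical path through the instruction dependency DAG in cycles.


Compute longest path through dependency graph: dist(Ik) = max over predecessors of dist + latency(Ik).
dist(I0) = latency 3 = 3
dist(I1) = dist(I0) + 2 = 3 + 2 = 5
dist(I2) = dist(I1) + 3 = 5 + 3 = 8
dist(I3) = dist(I0) + 5 = 3 + 5 = 8
dist(I4) = dist(I1) + 2 = 5 + 2 = 7
Critical path = max dist = 8

8


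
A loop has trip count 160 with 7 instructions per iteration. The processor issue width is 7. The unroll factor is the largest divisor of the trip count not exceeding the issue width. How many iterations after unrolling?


Largest divisor of 160 <= 7 is 5
New iterations = 160 / 5 = 32

32


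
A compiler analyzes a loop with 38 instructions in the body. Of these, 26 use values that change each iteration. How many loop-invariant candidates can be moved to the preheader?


Invariant candidates = total - loop-dependent
= 38 - 26 = 12

12


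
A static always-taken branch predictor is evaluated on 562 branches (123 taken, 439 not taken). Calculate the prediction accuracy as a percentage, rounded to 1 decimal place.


Predictor: always-taken
Correct predictions = 123
Accuracy = 123 / 562 * 100 = 21.9%

21.9


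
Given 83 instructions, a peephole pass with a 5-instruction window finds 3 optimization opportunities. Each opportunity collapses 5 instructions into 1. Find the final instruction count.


Each match removes 4 instructions.
Total removed = 3 * 4 = 12
Remaining = 83 - 12 = 71

71


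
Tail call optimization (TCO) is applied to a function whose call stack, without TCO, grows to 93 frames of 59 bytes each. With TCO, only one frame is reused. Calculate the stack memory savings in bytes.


Without TCO: 93 * 59 = 5487 bytes
With TCO: reuse 1 frame = 59 bytes
Savings = 5487 - 59 = 5428

5428


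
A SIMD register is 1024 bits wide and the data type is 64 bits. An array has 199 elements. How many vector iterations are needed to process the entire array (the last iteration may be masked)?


Width = 1024 / 64 = 16 elements per vector op
Iterations = ceil(199 / 16) = 13

13


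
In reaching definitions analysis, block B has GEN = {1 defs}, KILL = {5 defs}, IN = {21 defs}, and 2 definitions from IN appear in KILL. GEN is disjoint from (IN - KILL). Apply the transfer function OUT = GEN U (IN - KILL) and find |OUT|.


IN - KILL: 21 - 2 = 19 surviving definitions
OUT = GEN + surviving = 1 + 19 = 20

20


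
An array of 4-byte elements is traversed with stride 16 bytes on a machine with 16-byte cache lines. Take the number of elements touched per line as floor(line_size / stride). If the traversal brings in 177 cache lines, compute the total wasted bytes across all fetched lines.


Elements per line = floor(16 / 16) = 1
Bytes used per line = 1 * 4 = 4
Wasted per line = 16 - 4 = 12
Total wasted = 12 * 177 = 2124

2124


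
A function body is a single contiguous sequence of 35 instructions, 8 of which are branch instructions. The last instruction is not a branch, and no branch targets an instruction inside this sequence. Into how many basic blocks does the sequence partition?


With no in-sequence branch targets, the leaders are the first instruction plus the instruction after each branch.
Number of basic blocks = branches + 1
= 8 + 1 = 9

9


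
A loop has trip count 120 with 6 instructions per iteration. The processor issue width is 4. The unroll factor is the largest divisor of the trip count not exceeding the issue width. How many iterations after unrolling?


Largest divisor of 120 <= 4 is 4
New iterations = 120 / 4 = 30

30


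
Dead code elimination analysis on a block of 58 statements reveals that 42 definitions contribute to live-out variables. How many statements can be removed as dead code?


Dead code = total statements - live definitions
= 58 - 42 = 16

16


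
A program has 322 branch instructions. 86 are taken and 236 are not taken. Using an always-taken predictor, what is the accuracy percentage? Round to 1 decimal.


Predictor: always-taken
Correct predictions = 86
Accuracy = 86 / 322 * 100 = 26.7%

26.7


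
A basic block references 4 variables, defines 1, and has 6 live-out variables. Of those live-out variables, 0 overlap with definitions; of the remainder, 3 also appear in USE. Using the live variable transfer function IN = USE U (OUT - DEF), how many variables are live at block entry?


OUT - DEF: 6 - 0 = 6
|IN| = |USE| + |OUT - DEF| - |USE ∩ (OUT - DEF)| = 4 + 6 - 3 = 7

7


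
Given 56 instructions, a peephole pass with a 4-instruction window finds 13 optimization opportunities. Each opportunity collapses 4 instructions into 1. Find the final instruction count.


Each match removes 3 instructions.
Total removed = 13 * 3 = 39
Remaining = 56 - 39 = 17

17


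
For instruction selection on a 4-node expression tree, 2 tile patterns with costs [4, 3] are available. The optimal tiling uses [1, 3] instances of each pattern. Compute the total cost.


Total cost = sum(count_i * cost_i)
= 1*4 + 3*3
= 13

13


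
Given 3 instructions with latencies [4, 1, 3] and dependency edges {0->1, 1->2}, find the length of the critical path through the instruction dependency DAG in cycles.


Compute longest path through dependency graph: dist(Ik) = max over predecessors of dist + latency(Ik).
dist(I0) = latency 4 = 4
dist(I1) = dist(I0) + 1 = 4 + 1 = 5
dist(I2) = dist(I1) + 3 = 5 + 3 = 8
Critical path = max dist = 8

8


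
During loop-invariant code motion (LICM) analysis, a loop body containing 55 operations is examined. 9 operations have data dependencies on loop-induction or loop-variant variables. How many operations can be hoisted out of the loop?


Invariant candidates = total - loop-dependent
= 55 - 9 = 46

46


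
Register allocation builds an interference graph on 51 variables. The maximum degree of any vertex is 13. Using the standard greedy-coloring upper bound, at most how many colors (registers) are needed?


Greedy coloring never needs more than (max_degree + 1) colors: when coloring a vertex, at most max_degree neighbors are already colored.
Upper bound = 13 + 1 = 14

14


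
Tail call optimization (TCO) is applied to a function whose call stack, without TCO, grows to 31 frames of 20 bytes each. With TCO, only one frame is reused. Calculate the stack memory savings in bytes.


Without TCO: 31 * 20 = 620 bytes
With TCO: reuse 1 frame = 20 bytes
Savings = 620 - 20 = 600

600


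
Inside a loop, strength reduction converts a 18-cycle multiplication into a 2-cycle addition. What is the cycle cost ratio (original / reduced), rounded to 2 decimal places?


Ratio = mult_cost / add_cost = 18 / 2 = 9.0

9.0


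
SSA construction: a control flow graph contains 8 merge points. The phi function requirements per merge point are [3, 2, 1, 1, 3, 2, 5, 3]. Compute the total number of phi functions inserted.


Total phi functions = sum of phi functions at each join node
= 3 + 2 + 1 + 1 + 3 + 2 + 5 + 3 = 20

20


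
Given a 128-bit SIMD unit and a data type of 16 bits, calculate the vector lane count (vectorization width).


Width = SIMD bits / data type bits
= 128 / 16 = 8

8


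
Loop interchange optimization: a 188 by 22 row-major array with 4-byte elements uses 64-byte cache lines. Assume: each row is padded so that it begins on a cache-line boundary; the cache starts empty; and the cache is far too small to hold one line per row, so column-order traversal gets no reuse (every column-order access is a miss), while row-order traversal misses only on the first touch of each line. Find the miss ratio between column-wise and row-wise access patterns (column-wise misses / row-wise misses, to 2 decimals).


Each row occupies 22 * 4 = 88 bytes and starts on a line boundary, so it spans ceil(88 / 64) = 2 cache lines.
Row-major traversal misses (one per line touched): 188 * ceil(22 * 4 / 64) = 376
Column-major traversal misses (no reuse, every access misses): 188 * 22 = 4136
Ratio = 4136 / 376 = 11.0

11.0


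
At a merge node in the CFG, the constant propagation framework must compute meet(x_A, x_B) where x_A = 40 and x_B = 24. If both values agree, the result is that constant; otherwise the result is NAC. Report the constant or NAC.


Meet operation: if both paths give the same constant, result is that constant; if they differ, result is NAC (not-a-constant).
Path A: 40, Path B: 24 -> differ
Result: not-a-constant -> NAC

NAC


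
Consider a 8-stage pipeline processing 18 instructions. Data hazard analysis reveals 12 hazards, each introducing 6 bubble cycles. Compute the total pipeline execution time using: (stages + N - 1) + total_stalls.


Base cycles = 8 + 18 - 1 = 25
Total stalls = 12 * 6 = 72
Total = 25 + 72 = 97

97


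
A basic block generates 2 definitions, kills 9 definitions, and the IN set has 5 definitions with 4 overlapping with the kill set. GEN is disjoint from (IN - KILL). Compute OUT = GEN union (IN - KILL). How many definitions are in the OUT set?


IN - KILL: 5 - 4 = 1 surviving definitions
OUT = GEN + surviving = 2 + 1 = 3

3


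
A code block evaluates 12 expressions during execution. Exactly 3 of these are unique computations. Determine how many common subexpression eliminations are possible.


CSE count = total expressions - unique expressions
= 12 - 3 = 9

9


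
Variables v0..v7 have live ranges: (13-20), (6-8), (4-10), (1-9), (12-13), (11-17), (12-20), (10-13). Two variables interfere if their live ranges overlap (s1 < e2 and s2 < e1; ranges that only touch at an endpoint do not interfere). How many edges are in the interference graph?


Check all pairs for overlapping intervals.
Two intervals (s1,e1) and (s2,e2) overlap if s1 < e2 and s2 < e1.
v0 (13-20) vs v1..v7: overlaps v5, v6 -> 2
v1 (6-8) vs v2..v7: overlaps v2, v3 -> 2
v2 (4-10) vs v3..v7: overlaps v3 -> 1
v3 (1-9) vs v4..v7: overlaps none -> 0
v4 (12-13) vs v5..v7: overlaps v5, v6, v7 -> 3
v5 (11-17) vs v6..v7: overlaps v6, v7 -> 2
v6 (12-20) vs v7: overlaps v7 -> 1
Total overlapping pairs = 2 + 2 + 1 + 0 + 3 + 2 + 1 = 11

11


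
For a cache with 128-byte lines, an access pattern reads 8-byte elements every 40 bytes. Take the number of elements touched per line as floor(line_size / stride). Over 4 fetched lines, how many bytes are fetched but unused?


Elements per line = floor(128 / 40) = 3
Bytes used per line = 3 * 8 = 24
Wasted per line = 128 - 24 = 104
Total wasted = 104 * 4 = 416

416


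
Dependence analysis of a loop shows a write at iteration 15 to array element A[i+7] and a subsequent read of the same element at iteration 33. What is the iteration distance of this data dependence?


Distance = read iteration - write iteration
= 33 - 15 = 18

18


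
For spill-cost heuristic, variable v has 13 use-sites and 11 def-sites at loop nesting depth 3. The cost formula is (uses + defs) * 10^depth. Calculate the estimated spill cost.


uses + defs = 13 + 11 = 24
10^3 = 1000
Spill cost = 24 * 1000 = 24000

24000


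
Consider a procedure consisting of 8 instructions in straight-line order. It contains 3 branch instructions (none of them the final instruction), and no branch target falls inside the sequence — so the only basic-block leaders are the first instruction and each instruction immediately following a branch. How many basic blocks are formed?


With no in-sequence branch targets, the leaders are the first instruction plus the instruction after each branch.
Number of basic blocks = branches + 1
= 3 + 1 = 4

4


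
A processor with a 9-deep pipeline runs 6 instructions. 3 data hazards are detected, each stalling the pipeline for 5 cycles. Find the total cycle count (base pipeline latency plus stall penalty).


Base cycles = 9 + 6 - 1 = 14
Total stalls = 3 * 5 = 15
Total = 14 + 15 = 29

29


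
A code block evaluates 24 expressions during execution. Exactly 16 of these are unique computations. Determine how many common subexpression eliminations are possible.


CSE count = total expressions - unique expressions
= 24 - 16 = 8

8


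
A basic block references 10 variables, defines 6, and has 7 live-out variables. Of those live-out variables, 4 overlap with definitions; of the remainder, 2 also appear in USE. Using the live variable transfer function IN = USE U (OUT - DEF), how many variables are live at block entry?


OUT - DEF: 7 - 4 = 3
|IN| = |USE| + |OUT - DEF| - |USE ∩ (OUT - DEF)| = 10 + 3 - 2 = 11

11


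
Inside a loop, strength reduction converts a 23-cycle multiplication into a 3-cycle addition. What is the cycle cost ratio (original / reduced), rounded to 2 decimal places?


Ratio = mult_cost / add_cost = 23 / 3 = 7.67

7.67


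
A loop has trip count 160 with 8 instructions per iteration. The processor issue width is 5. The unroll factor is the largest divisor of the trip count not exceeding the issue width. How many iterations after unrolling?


Largest divisor of 160 <= 5 is 5
New iterations = 160 / 5 = 32

32


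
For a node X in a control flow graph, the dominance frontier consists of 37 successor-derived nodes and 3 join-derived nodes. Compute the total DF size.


DF(X) = direct successor contributions + join point contributions
= 37 + 3 = 40

40


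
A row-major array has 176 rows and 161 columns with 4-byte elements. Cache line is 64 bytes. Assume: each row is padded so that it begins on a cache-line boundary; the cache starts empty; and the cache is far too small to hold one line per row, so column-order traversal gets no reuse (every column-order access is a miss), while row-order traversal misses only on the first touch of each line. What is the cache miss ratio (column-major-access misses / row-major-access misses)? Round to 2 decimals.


Each row occupies 161 * 4 = 644 bytes and starts on a line boundary, so it spans ceil(644 / 64) = 11 cache lines.
Row-major traversal misses (one per line touched): 176 * ceil(161 * 4 / 64) = 1936
Column-major traversal misses (no reuse, every access misses): 176 * 161 = 28336
Ratio = 28336 / 1936 = 14.64

14.64


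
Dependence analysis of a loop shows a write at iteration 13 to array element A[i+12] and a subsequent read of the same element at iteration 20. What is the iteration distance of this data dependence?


Distance = read iteration - write iteration
= 20 - 13 = 7

7


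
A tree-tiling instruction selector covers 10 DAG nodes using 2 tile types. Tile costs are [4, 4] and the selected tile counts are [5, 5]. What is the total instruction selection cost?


Total cost = sum(count_i * cost_i)
= 5*4 + 5*4
= 40

40


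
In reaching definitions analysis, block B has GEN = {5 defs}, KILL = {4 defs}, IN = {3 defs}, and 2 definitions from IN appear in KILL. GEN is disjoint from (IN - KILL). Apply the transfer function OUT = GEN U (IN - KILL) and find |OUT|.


IN - KILL: 3 - 2 = 1 surviving definitions
OUT = GEN + surviving = 5 + 1 = 6

6


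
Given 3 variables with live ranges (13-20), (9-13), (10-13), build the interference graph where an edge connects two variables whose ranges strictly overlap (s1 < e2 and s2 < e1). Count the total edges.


Check all pairs for overlapping intervals.
Two intervals (s1,e1) and (s2,e2) overlap if s1 < e2 and s2 < e1.
v0 (13-20) vs v1..v2: overlaps none -> 0
v1 (9-13) vs v2: overlaps v2 -> 1
Total overlapping pairs = 0 + 1 = 1

1


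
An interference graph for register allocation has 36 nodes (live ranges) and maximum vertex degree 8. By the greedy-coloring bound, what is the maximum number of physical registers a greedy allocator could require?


Greedy coloring never needs more than (max_degree + 1) colors: when coloring a vertex, at most max_degree neighbors are already colored.
Upper bound = 8 + 1 = 9

9


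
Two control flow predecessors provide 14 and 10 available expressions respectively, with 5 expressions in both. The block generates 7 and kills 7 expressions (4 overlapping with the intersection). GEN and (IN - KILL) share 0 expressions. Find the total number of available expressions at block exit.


IN = intersection of predecessors = 5
IN - KILL = 5 - 4 = 1
|OUT| = |GEN| + |IN - KILL| - |GEN ∩ (IN - KILL)| = 7 + 1 - 0 = 8

8


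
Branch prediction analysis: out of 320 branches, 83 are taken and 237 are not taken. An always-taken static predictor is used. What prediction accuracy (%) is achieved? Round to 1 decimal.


Predictor: always-taken
Correct predictions = 83
Accuracy = 83 / 320 * 100 = 25.9%

25.9


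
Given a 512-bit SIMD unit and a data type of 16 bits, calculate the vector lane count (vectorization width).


Width = SIMD bits / data type bits
= 512 / 16 = 32

32


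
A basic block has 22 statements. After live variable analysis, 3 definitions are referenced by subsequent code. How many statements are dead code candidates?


Dead code = total statements - live definitions
= 22 - 3 = 19

19


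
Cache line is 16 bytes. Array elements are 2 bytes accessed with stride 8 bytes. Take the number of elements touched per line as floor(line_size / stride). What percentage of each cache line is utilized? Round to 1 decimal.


Elements per cache line = floor(16 / 8) = 2
Bytes used = 2 * 2 = 4
Utilization = 4 / 16 * 100 = 25.0%

25.0


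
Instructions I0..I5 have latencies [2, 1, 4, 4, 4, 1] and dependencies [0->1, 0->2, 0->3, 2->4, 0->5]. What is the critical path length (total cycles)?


Compute longest path through dependency graph: dist(Ik) = max over predecessors of dist + latency(Ik).
dist(I0) = latency 2 = 2
dist(I1) = dist(I0) + 1 = 2 + 1 = 3
dist(I2) = dist(I0) + 4 = 2 + 4 = 6
dist(I3) = dist(I0) + 4 = 2 + 4 = 6
dist(I4) = dist(I2) + 4 = 6 + 4 = 10
dist(I5) = dist(I0) + 1 = 2 + 1 = 3
Critical path = max dist = 10

10


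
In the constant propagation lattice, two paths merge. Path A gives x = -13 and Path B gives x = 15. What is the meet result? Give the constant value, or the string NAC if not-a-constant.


Meet operation: if both paths give the same constant, result is that constant; if they differ, result is NAC (not-a-constant).
Path A: -13, Path B: 15 -> differ
Result: not-a-constant -> NAC

NAC


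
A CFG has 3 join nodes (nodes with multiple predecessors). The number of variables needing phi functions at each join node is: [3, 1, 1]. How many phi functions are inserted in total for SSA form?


Total phi functions = sum of phi functions at each join node
= 3 + 1 + 1 = 5

5


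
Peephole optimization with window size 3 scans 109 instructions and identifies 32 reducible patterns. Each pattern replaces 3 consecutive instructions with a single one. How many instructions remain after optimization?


Each match removes 2 instructions.
Total removed = 32 * 2 = 64
Remaining = 109 - 64 = 45

45


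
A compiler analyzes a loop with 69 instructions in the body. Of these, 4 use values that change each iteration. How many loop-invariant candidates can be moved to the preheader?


Invariant candidates = total - loop-dependent
= 69 - 4 = 65

65


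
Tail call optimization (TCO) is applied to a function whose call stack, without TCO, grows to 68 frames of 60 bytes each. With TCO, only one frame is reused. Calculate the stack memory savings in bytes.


Without TCO: 68 * 60 = 4080 bytes
With TCO: reuse 1 frame = 60 bytes
Savings = 4080 - 60 = 4020

4020


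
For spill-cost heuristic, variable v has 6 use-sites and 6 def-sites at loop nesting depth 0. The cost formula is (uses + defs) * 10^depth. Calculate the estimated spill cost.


uses + defs = 6 + 6 = 12
10^0 = 1
Spill cost = 12 * 1 = 12

12


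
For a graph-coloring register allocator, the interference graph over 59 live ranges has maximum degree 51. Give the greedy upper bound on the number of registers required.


Greedy coloring never needs more than (max_degree + 1) colors: when coloring a vertex, at most max_degree neighbors are already colored.
Upper bound = 51 + 1 = 52

52


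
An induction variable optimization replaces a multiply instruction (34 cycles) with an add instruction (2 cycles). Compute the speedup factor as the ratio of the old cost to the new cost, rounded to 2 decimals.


Ratio = mult_cost / add_cost = 34 / 2 = 17.0

17.0


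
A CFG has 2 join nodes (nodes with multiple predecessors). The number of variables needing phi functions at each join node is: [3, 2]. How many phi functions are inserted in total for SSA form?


Total phi functions = sum of phi functions at each join node
= 3 + 2 = 5

5


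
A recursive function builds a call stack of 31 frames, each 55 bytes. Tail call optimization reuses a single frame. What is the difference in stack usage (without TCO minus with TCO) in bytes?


Without TCO: 31 * 55 = 1705 bytes
With TCO: reuse 1 frame = 55 bytes
Savings = 1705 - 55 = 1650

1650


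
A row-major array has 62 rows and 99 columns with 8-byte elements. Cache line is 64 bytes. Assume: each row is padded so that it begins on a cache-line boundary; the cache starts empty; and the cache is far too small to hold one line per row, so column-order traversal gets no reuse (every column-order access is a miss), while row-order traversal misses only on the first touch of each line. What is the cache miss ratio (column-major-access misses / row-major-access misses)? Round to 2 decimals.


Each row occupies 99 * 8 = 792 bytes and starts on a line boundary, so it spans ceil(792 / 64) = 13 cache lines.
Row-major traversal misses (one per line touched): 62 * ceil(99 * 8 / 64) = 806
Column-major traversal misses (no reuse, every access misses): 62 * 99 = 6138
Ratio = 6138 / 806 = 7.62

7.62


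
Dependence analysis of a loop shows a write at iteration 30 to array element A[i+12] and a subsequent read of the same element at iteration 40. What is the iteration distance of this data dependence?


Distance = read iteration - write iteration
= 40 - 30 = 10

10


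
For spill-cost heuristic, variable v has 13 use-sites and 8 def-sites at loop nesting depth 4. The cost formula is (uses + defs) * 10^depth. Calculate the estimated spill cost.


uses + defs = 13 + 8 = 21
10^4 = 10000
Spill cost = 21 * 10000 = 210000

210000


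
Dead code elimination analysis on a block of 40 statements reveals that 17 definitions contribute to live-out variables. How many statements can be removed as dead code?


Dead code = total statements - live definitions
= 40 - 17 = 23

23


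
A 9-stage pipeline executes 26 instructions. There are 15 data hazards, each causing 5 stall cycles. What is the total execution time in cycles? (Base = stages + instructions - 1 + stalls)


Base cycles = 9 + 26 - 1 = 34
Total stalls = 15 * 5 = 75
Total = 34 + 75 = 109

109


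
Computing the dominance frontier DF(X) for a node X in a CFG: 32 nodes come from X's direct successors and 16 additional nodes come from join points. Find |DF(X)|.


DF(X) = direct successor contributions + join point contributions
= 32 + 16 = 48

48


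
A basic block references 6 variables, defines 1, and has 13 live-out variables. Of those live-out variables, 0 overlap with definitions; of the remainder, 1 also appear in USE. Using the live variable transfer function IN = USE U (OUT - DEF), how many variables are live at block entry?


OUT - DEF: 13 - 0 = 13
|IN| = |USE| + |OUT - DEF| - |USE ∩ (OUT - DEF)| = 6 + 13 - 1 = 18

18


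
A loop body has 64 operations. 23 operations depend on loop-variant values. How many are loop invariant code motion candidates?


Invariant candidates = total - loop-dependent
= 64 - 23 = 41

41


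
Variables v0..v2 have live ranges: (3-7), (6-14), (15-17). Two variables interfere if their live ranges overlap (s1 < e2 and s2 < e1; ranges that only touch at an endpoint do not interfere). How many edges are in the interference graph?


Check all pairs for overlapping intervals.
Two intervals (s1,e1) and (s2,e2) overlap if s1 < e2 and s2 < e1.
v0 (3-7) vs v1..v2: overlaps v1 -> 1
v1 (6-14) vs v2: overlaps none -> 0
Total overlapping pairs = 1 + 0 = 1

1


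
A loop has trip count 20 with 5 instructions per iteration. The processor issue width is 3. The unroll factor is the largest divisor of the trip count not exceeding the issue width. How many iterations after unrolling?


Largest divisor of 20 <= 3 is 2
New iterations = 20 / 2 = 10

10


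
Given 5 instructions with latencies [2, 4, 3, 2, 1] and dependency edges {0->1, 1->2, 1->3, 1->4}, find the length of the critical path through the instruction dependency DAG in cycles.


Compute longest path through dependency graph: dist(Ik) = max over predecessors of dist + latency(Ik).
dist(I0) = latency 2 = 2
dist(I1) = dist(I0) + 4 = 2 + 4 = 6
dist(I2) = dist(I1) + 3 = 6 + 3 = 9
dist(I3) = dist(I1) + 2 = 6 + 2 = 8
dist(I4) = dist(I1) + 1 = 6 + 1 = 7
Critical path = max dist = 9

9


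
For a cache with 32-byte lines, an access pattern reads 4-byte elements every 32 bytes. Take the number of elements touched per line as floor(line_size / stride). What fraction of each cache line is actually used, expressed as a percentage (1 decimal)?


Elements per cache line = floor(32 / 32) = 1
Bytes used = 1 * 4 = 4
Utilization = 4 / 32 * 100 = 12.5%

12.5


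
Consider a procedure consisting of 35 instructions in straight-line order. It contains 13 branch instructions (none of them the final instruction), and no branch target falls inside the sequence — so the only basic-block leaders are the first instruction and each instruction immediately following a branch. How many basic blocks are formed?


With no in-sequence branch targets, the leaders are the first instruction plus the instruction after each branch.
Number of basic blocks = branches + 1
= 13 + 1 = 14

14


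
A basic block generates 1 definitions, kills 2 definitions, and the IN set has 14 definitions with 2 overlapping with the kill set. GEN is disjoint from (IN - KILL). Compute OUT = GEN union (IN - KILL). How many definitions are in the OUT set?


IN - KILL: 14 - 2 = 12 surviving definitions
OUT = GEN + surviving = 1 + 12 = 13

13


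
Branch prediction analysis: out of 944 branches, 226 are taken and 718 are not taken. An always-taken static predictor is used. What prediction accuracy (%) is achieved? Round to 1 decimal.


Predictor: always-taken
Correct predictions = 226
Accuracy = 226 / 944 * 100 = 23.9%

23.9


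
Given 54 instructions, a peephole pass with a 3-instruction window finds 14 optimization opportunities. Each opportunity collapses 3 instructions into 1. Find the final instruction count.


Each match removes 2 instructions.
Total removed = 14 * 2 = 28
Remaining = 54 - 28 = 26

26


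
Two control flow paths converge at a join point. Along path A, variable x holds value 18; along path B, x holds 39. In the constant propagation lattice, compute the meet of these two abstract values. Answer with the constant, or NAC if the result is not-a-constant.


Meet operation: if both paths give the same constant, result is that constant; if they differ, result is NAC (not-a-constant).
Path A: 18, Path B: 39 -> differ
Result: not-a-constant -> NAC

NAC


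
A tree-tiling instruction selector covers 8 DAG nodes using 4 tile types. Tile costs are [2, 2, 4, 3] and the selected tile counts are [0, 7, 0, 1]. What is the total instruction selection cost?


Total cost = sum(count_i * cost_i)
= 0*2 + 7*2 + 0*4 + 1*3
= 17

17


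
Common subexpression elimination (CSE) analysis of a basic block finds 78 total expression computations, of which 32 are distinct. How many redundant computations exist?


CSE count = total expressions - unique expressions
= 78 - 32 = 46

46
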